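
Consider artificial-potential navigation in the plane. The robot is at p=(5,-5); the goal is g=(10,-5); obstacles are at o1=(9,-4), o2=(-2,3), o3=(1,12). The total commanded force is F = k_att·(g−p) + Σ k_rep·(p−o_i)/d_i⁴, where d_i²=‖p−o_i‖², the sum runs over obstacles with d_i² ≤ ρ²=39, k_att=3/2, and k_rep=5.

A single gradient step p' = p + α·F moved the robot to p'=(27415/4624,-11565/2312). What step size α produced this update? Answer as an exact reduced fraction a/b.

F_att = 3/2·(g−p) = 3/2·(5,0) = (7.5000,0.0000)
o1: d²=17 ≤ ρ²=39; F_rep = 5·(-4,-1)/17² = (-0.0692,-0.0173)
o2: d²=113 > ρ²=39 → inactive
o3: d²=305 > ρ²=39 → inactive
F = F_att + ΣF_rep = (7.4308,-0.0173)
Δp = p'−p = (0.9288,-0.0022); α = Δx/Fx = (4295/4624) / (4295/578) = 1/8
check: Δy/Fy = (-5/2312) / (-5/289) = 1/8 ✓

α = 1/8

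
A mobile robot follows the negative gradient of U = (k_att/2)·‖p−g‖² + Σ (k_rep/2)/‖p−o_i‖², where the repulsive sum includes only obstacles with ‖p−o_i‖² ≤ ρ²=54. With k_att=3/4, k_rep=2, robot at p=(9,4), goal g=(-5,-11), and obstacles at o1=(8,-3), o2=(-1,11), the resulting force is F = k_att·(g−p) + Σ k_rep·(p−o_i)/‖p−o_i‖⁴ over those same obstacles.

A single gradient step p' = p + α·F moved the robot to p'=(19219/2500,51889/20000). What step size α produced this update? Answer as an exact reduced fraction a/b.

α = 1/8

F_att = 3/4·(g−p) = 3/4·(-14,-15) = (-10.5000,-11.2500)
o1: d²=50 ≤ ρ²=54; F_rep = 2·(1,7)/50² = (0.0008,0.0056)
o2: d²=149 > ρ²=54 → inactive
F = F_att + ΣF_rep = (-10.4992,-11.2444)
Δp = p'−p = (-1.3124,-1.4056); α = Δx/Fx = (-3281/2500) / (-6562/625) = 1/8
check: Δy/Fy = (-28111/20000) / (-28111/2500) = 1/8 ✓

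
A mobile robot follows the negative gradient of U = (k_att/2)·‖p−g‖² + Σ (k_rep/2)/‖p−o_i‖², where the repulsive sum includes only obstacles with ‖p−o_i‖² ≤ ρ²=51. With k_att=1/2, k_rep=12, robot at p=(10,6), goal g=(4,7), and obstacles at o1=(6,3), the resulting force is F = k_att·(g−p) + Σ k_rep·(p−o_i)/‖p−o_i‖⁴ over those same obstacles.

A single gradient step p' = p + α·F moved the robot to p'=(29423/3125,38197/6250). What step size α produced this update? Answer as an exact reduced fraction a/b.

F_att = 1/2·(g−p) = 1/2·(-6,1) = (-3.0000,0.5000)
o1: d²=25 ≤ ρ²=51; F_rep = 12·(4,3)/25² = (0.0768,0.0576)
F = F_att + ΣF_rep = (-2.9232,0.5576)
Δp = p'−p = (-0.5846,0.1115); α = Δx/Fx = (-1827/3125) / (-1827/625) = 1/5
check: Δy/Fy = (697/6250) / (697/1250) = 1/5 ✓

α = 1/5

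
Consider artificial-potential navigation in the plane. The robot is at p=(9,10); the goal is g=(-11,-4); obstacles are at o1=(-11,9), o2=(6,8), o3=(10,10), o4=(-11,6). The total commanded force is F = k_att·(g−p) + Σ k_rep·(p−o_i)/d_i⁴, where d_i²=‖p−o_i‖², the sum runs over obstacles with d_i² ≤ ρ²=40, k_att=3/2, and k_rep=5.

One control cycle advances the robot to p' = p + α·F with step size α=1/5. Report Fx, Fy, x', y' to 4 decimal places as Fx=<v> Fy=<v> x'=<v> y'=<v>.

Fx=-34.9112 Fy=-20.9408 x'=2.0178 y'=5.8118

F_att = 3/2·(g−p) = 3/2·(-20,-14) = (-30.0000,-21.0000)
o1: d²=401 > ρ²=40 → inactive
o2: d²=13 ≤ ρ²=40; F_rep = 5·(3,2)/13² = (0.0888,0.0592)
o3: d²=1 ≤ ρ²=40; F_rep = 5·(-1,0)/1² = (-5.0000,0.0000)
o4: d²=416 > ρ²=40 → inactive
F = F_att + ΣF_rep = (-34.9112,-20.9408)
p' = p + 1/5·F = (2.0178,5.8118)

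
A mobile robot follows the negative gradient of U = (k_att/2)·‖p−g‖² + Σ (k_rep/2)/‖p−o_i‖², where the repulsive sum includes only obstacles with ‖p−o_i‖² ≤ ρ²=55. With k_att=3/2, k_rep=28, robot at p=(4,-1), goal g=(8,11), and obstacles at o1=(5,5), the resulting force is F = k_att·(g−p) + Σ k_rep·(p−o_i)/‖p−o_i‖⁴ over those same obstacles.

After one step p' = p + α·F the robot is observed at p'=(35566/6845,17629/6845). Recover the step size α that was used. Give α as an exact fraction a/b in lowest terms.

F_att = 3/2·(g−p) = 3/2·(4,12) = (6.0000,18.0000)
o1: d²=37 ≤ ρ²=55; F_rep = 28·(-1,-6)/37² = (-0.0205,-0.1227)
F = F_att + ΣF_rep = (5.9795,17.8773)
Δp = p'−p = (1.1959,3.5755); α = Δx/Fx = (8186/6845) / (8186/1369) = 1/5
check: Δy/Fy = (24474/6845) / (24474/1369) = 1/5 ✓

α = 1/5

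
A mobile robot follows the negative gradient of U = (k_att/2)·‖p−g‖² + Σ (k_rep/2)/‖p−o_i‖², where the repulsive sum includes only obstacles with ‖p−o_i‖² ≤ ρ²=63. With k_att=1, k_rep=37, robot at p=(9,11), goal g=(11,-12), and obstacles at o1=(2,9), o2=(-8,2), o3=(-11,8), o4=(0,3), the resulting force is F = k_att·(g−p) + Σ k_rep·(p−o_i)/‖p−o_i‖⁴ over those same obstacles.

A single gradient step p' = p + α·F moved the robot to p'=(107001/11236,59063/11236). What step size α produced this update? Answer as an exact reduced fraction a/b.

α = 1/4

F_att = 1·(g−p) = 1·(2,-23) = (2.0000,-23.0000)
o1: d²=53 ≤ ρ²=63; F_rep = 37·(7,2)/53² = (0.0922,0.0263)
o2: d²=370 > ρ²=63 → inactive
o3: d²=409 > ρ²=63 → inactive
o4: d²=145 > ρ²=63 → inactive
F = F_att + ΣF_rep = (2.0922,-22.9737)
Δp = p'−p = (0.5231,-5.7434); α = Δx/Fx = (5877/11236) / (5877/2809) = 1/4
check: Δy/Fy = (-64533/11236) / (-64533/2809) = 1/4 ✓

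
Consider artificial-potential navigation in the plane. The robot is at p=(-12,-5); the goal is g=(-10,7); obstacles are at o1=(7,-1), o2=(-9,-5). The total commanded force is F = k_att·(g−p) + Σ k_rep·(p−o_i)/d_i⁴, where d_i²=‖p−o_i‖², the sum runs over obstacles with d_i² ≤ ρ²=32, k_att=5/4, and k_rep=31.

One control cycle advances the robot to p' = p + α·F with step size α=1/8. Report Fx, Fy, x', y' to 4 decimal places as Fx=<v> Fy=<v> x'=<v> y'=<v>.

F_att = 5/4·(g−p) = 5/4·(2,12) = (2.5000,15.0000)
o1: d²=377 > ρ²=32 → inactive
o2: d²=9 ≤ ρ²=32; F_rep = 31·(-3,0)/9² = (-1.1481,0.0000)
F = F_att + ΣF_rep = (1.3519,15.0000)
p' = p + 1/8·F = (-11.8310,-3.1250)

Fx=1.3519 Fy=15.0000 x'=-11.8310 y'=-3.1250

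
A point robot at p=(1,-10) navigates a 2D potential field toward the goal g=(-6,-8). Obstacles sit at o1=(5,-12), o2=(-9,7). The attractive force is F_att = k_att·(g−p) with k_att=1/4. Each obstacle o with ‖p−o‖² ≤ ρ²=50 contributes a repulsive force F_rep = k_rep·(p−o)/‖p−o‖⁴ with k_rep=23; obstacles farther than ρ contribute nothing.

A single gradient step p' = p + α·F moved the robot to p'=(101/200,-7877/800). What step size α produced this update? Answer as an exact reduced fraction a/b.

F_att = 1/4·(g−p) = 1/4·(-7,2) = (-1.7500,0.5000)
o1: d²=20 ≤ ρ²=50; F_rep = 23·(-4,2)/20² = (-0.2300,0.1150)
o2: d²=389 > ρ²=50 → inactive
F = F_att + ΣF_rep = (-1.9800,0.6150)
Δp = p'−p = (-0.4950,0.1537); α = Δx/Fx = (-99/200) / (-99/50) = 1/4
check: Δy/Fy = (123/800) / (123/200) = 1/4 ✓

α = 1/4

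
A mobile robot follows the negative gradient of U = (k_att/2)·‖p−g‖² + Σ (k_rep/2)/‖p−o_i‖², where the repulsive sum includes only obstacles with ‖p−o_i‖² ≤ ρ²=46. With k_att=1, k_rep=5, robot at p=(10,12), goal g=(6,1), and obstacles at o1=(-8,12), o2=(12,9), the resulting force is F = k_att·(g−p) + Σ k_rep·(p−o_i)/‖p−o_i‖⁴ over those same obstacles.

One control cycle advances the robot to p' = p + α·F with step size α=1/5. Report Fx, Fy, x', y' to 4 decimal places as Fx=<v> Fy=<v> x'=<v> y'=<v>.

Fx=-4.0592 Fy=-10.9112 x'=9.1882 y'=9.8178

F_att = 1·(g−p) = 1·(-4,-11) = (-4.0000,-11.0000)
o1: d²=324 > ρ²=46 → inactive
o2: d²=13 ≤ ρ²=46; F_rep = 5·(-2,3)/13² = (-0.0592,0.0888)
F = F_att + ΣF_rep = (-4.0592,-10.9112)
p' = p + 1/5·F = (9.1882,9.8178)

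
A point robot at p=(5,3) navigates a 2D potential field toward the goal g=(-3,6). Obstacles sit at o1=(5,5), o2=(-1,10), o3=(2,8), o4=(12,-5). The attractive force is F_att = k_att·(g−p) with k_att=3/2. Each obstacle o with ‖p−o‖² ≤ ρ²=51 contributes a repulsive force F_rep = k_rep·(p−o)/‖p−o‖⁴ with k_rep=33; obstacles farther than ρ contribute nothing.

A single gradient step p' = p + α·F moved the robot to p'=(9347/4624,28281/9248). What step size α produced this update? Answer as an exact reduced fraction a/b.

F_att = 3/2·(g−p) = 3/2·(-8,3) = (-12.0000,4.5000)
o1: d²=4 ≤ ρ²=51; F_rep = 33·(0,-2)/4² = (0.0000,-4.1250)
o2: d²=85 > ρ²=51 → inactive
o3: d²=34 ≤ ρ²=51; F_rep = 33·(3,-5)/34² = (0.0856,-0.1427)
o4: d²=113 > ρ²=51 → inactive
F = F_att + ΣF_rep = (-11.9144,0.2323)
Δp = p'−p = (-2.9786,0.0581); α = Δx/Fx = (-13773/4624) / (-13773/1156) = 1/4
check: Δy/Fy = (537/9248) / (537/2312) = 1/4 ✓

α = 1/4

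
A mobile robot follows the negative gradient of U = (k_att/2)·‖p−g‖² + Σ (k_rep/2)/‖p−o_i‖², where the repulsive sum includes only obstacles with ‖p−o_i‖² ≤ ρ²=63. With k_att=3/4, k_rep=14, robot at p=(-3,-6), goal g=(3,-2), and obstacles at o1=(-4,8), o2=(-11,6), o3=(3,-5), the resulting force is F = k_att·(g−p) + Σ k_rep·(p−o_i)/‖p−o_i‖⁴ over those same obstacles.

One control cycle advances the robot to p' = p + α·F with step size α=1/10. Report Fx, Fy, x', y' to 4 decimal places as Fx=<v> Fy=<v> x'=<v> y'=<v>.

F_att = 3/4·(g−p) = 3/4·(6,4) = (4.5000,3.0000)
o1: d²=197 > ρ²=63 → inactive
o2: d²=208 > ρ²=63 → inactive
o3: d²=37 ≤ ρ²=63; F_rep = 14·(-6,-1)/37² = (-0.0614,-0.0102)
F = F_att + ΣF_rep = (4.4386,2.9898)
p' = p + 1/10·F = (-2.5561,-5.7010)

Fx=4.4386 Fy=2.9898 x'=-2.5561 y'=-5.7010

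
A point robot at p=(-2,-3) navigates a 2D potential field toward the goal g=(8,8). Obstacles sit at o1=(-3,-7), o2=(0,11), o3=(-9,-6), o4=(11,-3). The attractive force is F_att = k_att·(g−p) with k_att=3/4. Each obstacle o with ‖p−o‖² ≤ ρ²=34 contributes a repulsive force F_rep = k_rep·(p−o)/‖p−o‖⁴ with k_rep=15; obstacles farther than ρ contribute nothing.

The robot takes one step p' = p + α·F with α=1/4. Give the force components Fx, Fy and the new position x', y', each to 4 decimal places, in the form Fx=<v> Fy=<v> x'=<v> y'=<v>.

Fx=7.5519 Fy=8.4576 x'=-0.1120 y'=-0.8856

F_att = 3/4·(g−p) = 3/4·(10,11) = (7.5000,8.2500)
o1: d²=17 ≤ ρ²=34; F_rep = 15·(1,4)/17² = (0.0519,0.2076)
o2: d²=200 > ρ²=34 → inactive
o3: d²=58 > ρ²=34 → inactive
o4: d²=169 > ρ²=34 → inactive
F = F_att + ΣF_rep = (7.5519,8.4576)
p' = p + 1/4·F = (-0.1120,-0.8856)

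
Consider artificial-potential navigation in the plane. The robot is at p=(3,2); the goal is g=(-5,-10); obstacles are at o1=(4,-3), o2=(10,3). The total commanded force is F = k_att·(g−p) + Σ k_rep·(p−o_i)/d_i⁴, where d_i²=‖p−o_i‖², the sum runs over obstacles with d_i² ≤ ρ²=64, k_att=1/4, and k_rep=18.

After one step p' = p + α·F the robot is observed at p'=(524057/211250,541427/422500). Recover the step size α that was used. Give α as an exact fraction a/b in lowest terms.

F_att = 1/4·(g−p) = 1/4·(-8,-12) = (-2.0000,-3.0000)
o1: d²=26 ≤ ρ²=64; F_rep = 18·(-1,5)/26² = (-0.0266,0.1331)
o2: d²=50 ≤ ρ²=64; F_rep = 18·(-7,-1)/50² = (-0.0504,-0.0072)
F = F_att + ΣF_rep = (-2.0770,-2.8741)
Δp = p'−p = (-0.5193,-0.7185); α = Δx/Fx = (-109693/211250) / (-219386/105625) = 1/4
check: Δy/Fy = (-303573/422500) / (-303573/105625) = 1/4 ✓

α = 1/4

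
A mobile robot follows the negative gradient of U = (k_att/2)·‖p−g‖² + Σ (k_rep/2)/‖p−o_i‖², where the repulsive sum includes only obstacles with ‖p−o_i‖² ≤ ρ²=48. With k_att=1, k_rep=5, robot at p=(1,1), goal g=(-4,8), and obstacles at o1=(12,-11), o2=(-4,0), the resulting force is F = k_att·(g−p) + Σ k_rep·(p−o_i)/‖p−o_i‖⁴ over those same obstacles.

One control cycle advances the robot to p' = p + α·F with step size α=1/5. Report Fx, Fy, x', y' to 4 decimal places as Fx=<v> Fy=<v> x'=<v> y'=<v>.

Fx=-4.9630 Fy=7.0074 x'=0.0074 y'=2.4015

F_att = 1·(g−p) = 1·(-5,7) = (-5.0000,7.0000)
o1: d²=265 > ρ²=48 → inactive
o2: d²=26 ≤ ρ²=48; F_rep = 5·(5,1)/26² = (0.0370,0.0074)
F = F_att + ΣF_rep = (-4.9630,7.0074)
p' = p + 1/5·F = (0.0074,2.4015)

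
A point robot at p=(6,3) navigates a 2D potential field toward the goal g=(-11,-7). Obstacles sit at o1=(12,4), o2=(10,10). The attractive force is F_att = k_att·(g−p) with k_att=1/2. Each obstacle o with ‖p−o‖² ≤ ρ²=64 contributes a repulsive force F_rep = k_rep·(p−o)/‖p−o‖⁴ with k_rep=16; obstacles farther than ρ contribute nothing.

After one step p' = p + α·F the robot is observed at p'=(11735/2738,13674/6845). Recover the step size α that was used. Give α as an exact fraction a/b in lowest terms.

α = 1/5

F_att = 1/2·(g−p) = 1/2·(-17,-10) = (-8.5000,-5.0000)
o1: d²=37 ≤ ρ²=64; F_rep = 16·(-6,-1)/37² = (-0.0701,-0.0117)
o2: d²=65 > ρ²=64 → inactive
F = F_att + ΣF_rep = (-8.5701,-5.0117)
Δp = p'−p = (-1.7140,-1.0023); α = Δx/Fx = (-4693/2738) / (-23465/2738) = 1/5
check: Δy/Fy = (-6861/6845) / (-6861/1369) = 1/5 ✓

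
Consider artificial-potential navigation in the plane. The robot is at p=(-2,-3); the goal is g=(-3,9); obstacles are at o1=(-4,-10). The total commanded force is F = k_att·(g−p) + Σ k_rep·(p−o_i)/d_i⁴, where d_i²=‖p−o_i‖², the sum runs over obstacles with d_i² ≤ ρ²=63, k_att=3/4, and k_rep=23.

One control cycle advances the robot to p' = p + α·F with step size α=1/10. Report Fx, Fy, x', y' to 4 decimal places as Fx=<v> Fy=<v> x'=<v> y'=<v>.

F_att = 3/4·(g−p) = 3/4·(-1,12) = (-0.7500,9.0000)
o1: d²=53 ≤ ρ²=63; F_rep = 23·(2,7)/53² = (0.0164,0.0573)
F = F_att + ΣF_rep = (-0.7336,9.0573)
p' = p + 1/10·F = (-2.0734,-2.0943)

Fx=-0.7336 Fy=9.0573 x'=-2.0734 y'=-2.0943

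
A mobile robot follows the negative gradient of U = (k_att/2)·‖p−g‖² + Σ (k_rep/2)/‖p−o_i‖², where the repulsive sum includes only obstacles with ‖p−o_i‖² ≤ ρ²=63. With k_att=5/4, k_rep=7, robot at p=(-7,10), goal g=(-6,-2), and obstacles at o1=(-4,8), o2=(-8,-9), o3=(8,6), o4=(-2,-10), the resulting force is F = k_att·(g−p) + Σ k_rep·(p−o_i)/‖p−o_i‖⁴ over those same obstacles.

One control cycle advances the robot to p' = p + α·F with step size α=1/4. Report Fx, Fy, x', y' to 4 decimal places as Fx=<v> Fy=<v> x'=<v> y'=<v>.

F_att = 5/4·(g−p) = 5/4·(1,-12) = (1.2500,-15.0000)
o1: d²=13 ≤ ρ²=63; F_rep = 7·(-3,2)/13² = (-0.1243,0.0828)
o2: d²=362 > ρ²=63 → inactive
o3: d²=241 > ρ²=63 → inactive
o4: d²=425 > ρ²=63 → inactive
F = F_att + ΣF_rep = (1.1257,-14.9172)
p' = p + 1/4·F = (-6.7186,6.2707)

Fx=1.1257 Fy=-14.9172 x'=-6.7186 y'=6.2707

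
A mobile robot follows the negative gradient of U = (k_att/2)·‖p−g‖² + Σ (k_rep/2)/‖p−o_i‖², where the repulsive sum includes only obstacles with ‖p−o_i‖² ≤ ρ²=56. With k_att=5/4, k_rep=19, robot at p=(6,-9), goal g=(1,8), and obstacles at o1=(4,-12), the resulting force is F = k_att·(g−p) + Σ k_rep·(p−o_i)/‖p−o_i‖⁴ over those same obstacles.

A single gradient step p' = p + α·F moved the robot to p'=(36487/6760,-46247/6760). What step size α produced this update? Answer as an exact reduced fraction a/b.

α = 1/10

F_att = 5/4·(g−p) = 5/4·(-5,17) = (-6.2500,21.2500)
o1: d²=13 ≤ ρ²=56; F_rep = 19·(2,3)/13² = (0.2249,0.3373)
F = F_att + ΣF_rep = (-6.0251,21.5873)
Δp = p'−p = (-0.6025,2.1587); α = Δx/Fx = (-4073/6760) / (-4073/676) = 1/10
check: Δy/Fy = (14593/6760) / (14593/676) = 1/10 ✓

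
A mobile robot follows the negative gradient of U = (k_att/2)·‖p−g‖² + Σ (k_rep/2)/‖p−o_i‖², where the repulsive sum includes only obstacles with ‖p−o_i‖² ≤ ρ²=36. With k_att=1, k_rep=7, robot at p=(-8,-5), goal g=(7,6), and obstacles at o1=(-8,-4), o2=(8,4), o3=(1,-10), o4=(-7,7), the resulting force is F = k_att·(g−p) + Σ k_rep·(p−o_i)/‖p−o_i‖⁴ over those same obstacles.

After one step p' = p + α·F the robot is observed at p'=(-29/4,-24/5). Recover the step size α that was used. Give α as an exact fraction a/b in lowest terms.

α = 1/20

F_att = 1·(g−p) = 1·(15,11) = (15.0000,11.0000)
o1: d²=1 ≤ ρ²=36; F_rep = 7·(0,-1)/1² = (0.0000,-7.0000)
o2: d²=337 > ρ²=36 → inactive
o3: d²=106 > ρ²=36 → inactive
o4: d²=145 > ρ²=36 → inactive
F = F_att + ΣF_rep = (15.0000,4.0000)
Δp = p'−p = (0.7500,0.2000); α = Δx/Fx = (3/4) / (15) = 1/20
check: Δy/Fy = (1/5) / (4) = 1/20 ✓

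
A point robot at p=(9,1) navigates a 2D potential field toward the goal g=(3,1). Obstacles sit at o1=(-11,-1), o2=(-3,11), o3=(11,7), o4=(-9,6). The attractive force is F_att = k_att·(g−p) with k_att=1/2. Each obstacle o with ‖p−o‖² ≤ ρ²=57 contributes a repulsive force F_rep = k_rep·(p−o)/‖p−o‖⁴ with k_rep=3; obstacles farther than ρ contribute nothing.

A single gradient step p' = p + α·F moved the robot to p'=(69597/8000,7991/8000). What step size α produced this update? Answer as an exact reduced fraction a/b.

F_att = 1/2·(g−p) = 1/2·(-6,0) = (-3.0000,0.0000)
o1: d²=404 > ρ²=57 → inactive
o2: d²=244 > ρ²=57 → inactive
o3: d²=40 ≤ ρ²=57; F_rep = 3·(-2,-6)/40² = (-0.0037,-0.0112)
o4: d²=349 > ρ²=57 → inactive
F = F_att + ΣF_rep = (-3.0038,-0.0112)
Δp = p'−p = (-0.3004,-0.0011); α = Δx/Fx = (-2403/8000) / (-2403/800) = 1/10
check: Δy/Fy = (-9/8000) / (-9/800) = 1/10 ✓

α = 1/10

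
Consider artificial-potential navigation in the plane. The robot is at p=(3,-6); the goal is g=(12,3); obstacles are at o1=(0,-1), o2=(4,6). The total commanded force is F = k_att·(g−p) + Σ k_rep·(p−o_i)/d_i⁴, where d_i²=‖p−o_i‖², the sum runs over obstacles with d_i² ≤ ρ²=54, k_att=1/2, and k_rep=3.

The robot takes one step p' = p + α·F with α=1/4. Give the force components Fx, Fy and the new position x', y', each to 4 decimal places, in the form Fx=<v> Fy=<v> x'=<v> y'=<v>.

F_att = 1/2·(g−p) = 1/2·(9,9) = (4.5000,4.5000)
o1: d²=34 ≤ ρ²=54; F_rep = 3·(3,-5)/34² = (0.0078,-0.0130)
o2: d²=145 > ρ²=54 → inactive
F = F_att + ΣF_rep = (4.5078,4.4870)
p' = p + 1/4·F = (4.1269,-4.8782)

Fx=4.5078 Fy=4.4870 x'=4.1269 y'=-4.8782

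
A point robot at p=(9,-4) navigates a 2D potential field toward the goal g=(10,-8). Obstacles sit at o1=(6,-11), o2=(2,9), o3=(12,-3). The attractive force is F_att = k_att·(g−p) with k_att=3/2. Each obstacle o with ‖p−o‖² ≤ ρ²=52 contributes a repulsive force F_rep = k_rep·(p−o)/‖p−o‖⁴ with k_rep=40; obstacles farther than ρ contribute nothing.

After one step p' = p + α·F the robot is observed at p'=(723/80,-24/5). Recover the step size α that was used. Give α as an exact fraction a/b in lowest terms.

α = 1/8

F_att = 3/2·(g−p) = 3/2·(1,-4) = (1.5000,-6.0000)
o1: d²=58 > ρ²=52 → inactive
o2: d²=218 > ρ²=52 → inactive
o3: d²=10 ≤ ρ²=52; F_rep = 40·(-3,-1)/10² = (-1.2000,-0.4000)
F = F_att + ΣF_rep = (0.3000,-6.4000)
Δp = p'−p = (0.0375,-0.8000); α = Δx/Fx = (3/80) / (3/10) = 1/8
check: Δy/Fy = (-4/5) / (-32/5) = 1/8 ✓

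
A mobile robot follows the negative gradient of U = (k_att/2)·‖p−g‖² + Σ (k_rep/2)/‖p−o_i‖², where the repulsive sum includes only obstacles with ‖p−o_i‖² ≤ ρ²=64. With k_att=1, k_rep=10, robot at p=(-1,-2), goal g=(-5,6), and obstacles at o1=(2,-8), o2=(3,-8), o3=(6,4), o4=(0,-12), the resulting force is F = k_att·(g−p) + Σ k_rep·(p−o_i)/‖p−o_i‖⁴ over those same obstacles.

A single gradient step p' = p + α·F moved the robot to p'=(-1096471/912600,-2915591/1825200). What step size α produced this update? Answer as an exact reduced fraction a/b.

F_att = 1·(g−p) = 1·(-4,8) = (-4.0000,8.0000)
o1: d²=45 ≤ ρ²=64; F_rep = 10·(-3,6)/45² = (-0.0148,0.0296)
o2: d²=52 ≤ ρ²=64; F_rep = 10·(-4,6)/52² = (-0.0148,0.0222)
o3: d²=85 > ρ²=64 → inactive
o4: d²=101 > ρ²=64 → inactive
F = F_att + ΣF_rep = (-4.0296,8.0518)
Δp = p'−p = (-0.2015,0.4026); α = Δx/Fx = (-183871/912600) / (-183871/45630) = 1/20
check: Δy/Fy = (734809/1825200) / (734809/91260) = 1/20 ✓

α = 1/20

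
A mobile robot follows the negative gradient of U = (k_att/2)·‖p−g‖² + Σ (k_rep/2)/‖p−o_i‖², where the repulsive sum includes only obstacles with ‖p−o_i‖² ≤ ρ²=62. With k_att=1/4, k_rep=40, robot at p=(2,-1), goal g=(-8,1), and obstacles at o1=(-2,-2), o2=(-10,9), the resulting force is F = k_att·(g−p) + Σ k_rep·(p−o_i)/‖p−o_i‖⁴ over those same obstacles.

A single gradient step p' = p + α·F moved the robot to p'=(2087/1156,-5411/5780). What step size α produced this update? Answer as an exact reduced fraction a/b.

α = 1/10

F_att = 1/4·(g−p) = 1/4·(-10,2) = (-2.5000,0.5000)
o1: d²=17 ≤ ρ²=62; F_rep = 40·(4,1)/17² = (0.5536,0.1384)
o2: d²=244 > ρ²=62 → inactive
F = F_att + ΣF_rep = (-1.9464,0.6384)
Δp = p'−p = (-0.1946,0.0638); α = Δx/Fx = (-225/1156) / (-1125/578) = 1/10
check: Δy/Fy = (369/5780) / (369/578) = 1/10 ✓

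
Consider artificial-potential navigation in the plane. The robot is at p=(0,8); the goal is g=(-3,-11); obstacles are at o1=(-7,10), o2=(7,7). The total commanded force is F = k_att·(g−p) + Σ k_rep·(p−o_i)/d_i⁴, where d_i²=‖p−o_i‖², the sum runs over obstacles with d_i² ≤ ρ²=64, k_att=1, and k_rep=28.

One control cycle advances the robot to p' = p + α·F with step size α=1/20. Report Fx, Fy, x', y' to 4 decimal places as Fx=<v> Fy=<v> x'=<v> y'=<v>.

F_att = 1·(g−p) = 1·(-3,-19) = (-3.0000,-19.0000)
o1: d²=53 ≤ ρ²=64; F_rep = 28·(7,-2)/53² = (0.0698,-0.0199)
o2: d²=50 ≤ ρ²=64; F_rep = 28·(-7,1)/50² = (-0.0784,0.0112)
F = F_att + ΣF_rep = (-3.0086,-19.0087)
p' = p + 1/20·F = (-0.1504,7.0496)

Fx=-3.0086 Fy=-19.0087 x'=-0.1504 y'=7.0496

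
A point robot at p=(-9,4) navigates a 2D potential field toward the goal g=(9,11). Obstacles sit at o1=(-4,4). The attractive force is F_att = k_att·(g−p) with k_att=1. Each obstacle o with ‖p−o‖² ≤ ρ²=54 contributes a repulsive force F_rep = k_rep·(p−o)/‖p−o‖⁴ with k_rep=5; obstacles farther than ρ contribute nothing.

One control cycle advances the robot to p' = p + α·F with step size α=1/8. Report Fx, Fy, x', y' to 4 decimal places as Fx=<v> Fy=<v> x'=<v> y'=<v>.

F_att = 1·(g−p) = 1·(18,7) = (18.0000,7.0000)
o1: d²=25 ≤ ρ²=54; F_rep = 5·(-5,0)/25² = (-0.0400,0.0000)
F = F_att + ΣF_rep = (17.9600,7.0000)
p' = p + 1/8·F = (-6.7550,4.8750)

Fx=17.9600 Fy=7.0000 x'=-6.7550 y'=4.8750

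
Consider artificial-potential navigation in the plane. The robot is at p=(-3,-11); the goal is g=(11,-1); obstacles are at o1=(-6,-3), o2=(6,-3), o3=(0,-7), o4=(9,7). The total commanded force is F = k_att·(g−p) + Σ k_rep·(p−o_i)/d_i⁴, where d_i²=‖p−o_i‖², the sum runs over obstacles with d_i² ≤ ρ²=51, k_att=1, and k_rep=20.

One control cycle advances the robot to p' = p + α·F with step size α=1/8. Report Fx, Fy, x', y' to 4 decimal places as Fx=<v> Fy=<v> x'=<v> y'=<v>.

Fx=13.9040 Fy=9.8720 x'=-1.2620 y'=-9.7660

F_att = 1·(g−p) = 1·(14,10) = (14.0000,10.0000)
o1: d²=73 > ρ²=51 → inactive
o2: d²=145 > ρ²=51 → inactive
o3: d²=25 ≤ ρ²=51; F_rep = 20·(-3,-4)/25² = (-0.0960,-0.1280)
o4: d²=468 > ρ²=51 → inactive
F = F_att + ΣF_rep = (13.9040,9.8720)
p' = p + 1/8·F = (-1.2620,-9.7660)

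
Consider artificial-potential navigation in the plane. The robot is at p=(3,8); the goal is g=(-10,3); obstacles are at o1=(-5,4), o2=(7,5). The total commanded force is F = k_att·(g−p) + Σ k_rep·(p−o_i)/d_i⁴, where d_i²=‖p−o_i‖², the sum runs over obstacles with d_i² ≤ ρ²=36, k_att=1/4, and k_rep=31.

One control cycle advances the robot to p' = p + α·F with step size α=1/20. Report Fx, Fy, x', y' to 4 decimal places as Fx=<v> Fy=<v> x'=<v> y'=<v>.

F_att = 1/4·(g−p) = 1/4·(-13,-5) = (-3.2500,-1.2500)
o1: d²=80 > ρ²=36 → inactive
o2: d²=25 ≤ ρ²=36; F_rep = 31·(-4,3)/25² = (-0.1984,0.1488)
F = F_att + ΣF_rep = (-3.4484,-1.1012)
p' = p + 1/20·F = (2.8276,7.9449)

Fx=-3.4484 Fy=-1.1012 x'=2.8276 y'=7.9449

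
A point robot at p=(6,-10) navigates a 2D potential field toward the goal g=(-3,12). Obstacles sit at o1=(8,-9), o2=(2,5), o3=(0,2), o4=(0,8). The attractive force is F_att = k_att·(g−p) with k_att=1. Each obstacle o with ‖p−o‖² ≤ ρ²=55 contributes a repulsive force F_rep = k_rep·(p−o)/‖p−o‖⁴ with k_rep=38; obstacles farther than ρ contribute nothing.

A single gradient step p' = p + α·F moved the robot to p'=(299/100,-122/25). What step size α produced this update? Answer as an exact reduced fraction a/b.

F_att = 1·(g−p) = 1·(-9,22) = (-9.0000,22.0000)
o1: d²=5 ≤ ρ²=55; F_rep = 38·(-2,-1)/5² = (-3.0400,-1.5200)
o2: d²=241 > ρ²=55 → inactive
o3: d²=180 > ρ²=55 → inactive
o4: d²=360 > ρ²=55 → inactive
F = F_att + ΣF_rep = (-12.0400,20.4800)
Δp = p'−p = (-3.0100,5.1200); α = Δx/Fx = (-301/100) / (-301/25) = 1/4
check: Δy/Fy = (128/25) / (512/25) = 1/4 ✓

α = 1/4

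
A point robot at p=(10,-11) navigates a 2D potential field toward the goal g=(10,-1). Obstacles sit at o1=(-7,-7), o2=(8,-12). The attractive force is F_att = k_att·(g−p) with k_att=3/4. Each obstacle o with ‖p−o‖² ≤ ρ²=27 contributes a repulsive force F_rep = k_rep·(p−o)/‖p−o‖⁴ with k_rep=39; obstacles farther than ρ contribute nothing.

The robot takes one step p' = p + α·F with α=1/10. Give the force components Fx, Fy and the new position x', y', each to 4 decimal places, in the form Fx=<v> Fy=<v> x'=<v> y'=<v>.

Fx=3.1200 Fy=9.0600 x'=10.3120 y'=-10.0940

F_att = 3/4·(g−p) = 3/4·(0,10) = (0.0000,7.5000)
o1: d²=305 > ρ²=27 → inactive
o2: d²=5 ≤ ρ²=27; F_rep = 39·(2,1)/5² = (3.1200,1.5600)
F = F_att + ΣF_rep = (3.1200,9.0600)
p' = p + 1/10·F = (10.3120,-10.0940)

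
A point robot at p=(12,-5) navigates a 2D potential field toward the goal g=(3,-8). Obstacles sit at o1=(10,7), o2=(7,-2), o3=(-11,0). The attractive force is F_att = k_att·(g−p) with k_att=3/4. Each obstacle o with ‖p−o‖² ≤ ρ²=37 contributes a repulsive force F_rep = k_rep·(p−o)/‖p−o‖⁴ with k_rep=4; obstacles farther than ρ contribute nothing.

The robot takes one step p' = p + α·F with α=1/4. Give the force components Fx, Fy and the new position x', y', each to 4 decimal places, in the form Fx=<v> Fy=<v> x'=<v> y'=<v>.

Fx=-6.7327 Fy=-2.2604 x'=10.3168 y'=-5.5651

F_att = 3/4·(g−p) = 3/4·(-9,-3) = (-6.7500,-2.2500)
o1: d²=148 > ρ²=37 → inactive
o2: d²=34 ≤ ρ²=37; F_rep = 4·(5,-3)/34² = (0.0173,-0.0104)
o3: d²=554 > ρ²=37 → inactive
F = F_att + ΣF_rep = (-6.7327,-2.2604)
p' = p + 1/4·F = (10.3168,-5.5651)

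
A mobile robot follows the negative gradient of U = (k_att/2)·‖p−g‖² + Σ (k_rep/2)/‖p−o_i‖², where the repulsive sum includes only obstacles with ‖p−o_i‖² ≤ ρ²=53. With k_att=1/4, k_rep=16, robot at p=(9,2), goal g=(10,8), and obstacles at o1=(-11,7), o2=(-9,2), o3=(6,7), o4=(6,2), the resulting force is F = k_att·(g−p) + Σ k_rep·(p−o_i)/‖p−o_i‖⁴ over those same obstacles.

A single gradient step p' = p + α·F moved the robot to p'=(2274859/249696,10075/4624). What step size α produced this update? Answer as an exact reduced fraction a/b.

F_att = 1/4·(g−p) = 1/4·(1,6) = (0.2500,1.5000)
o1: d²=425 > ρ²=53 → inactive
o2: d²=324 > ρ²=53 → inactive
o3: d²=34 ≤ ρ²=53; F_rep = 16·(3,-5)/34² = (0.0415,-0.0692)
o4: d²=9 ≤ ρ²=53; F_rep = 16·(3,0)/9² = (0.5926,0.0000)
F = F_att + ΣF_rep = (0.8841,1.4308)
Δp = p'−p = (0.1105,0.1788); α = Δx/Fx = (27595/249696) / (27595/31212) = 1/8
check: Δy/Fy = (827/4624) / (827/578) = 1/8 ✓

α = 1/8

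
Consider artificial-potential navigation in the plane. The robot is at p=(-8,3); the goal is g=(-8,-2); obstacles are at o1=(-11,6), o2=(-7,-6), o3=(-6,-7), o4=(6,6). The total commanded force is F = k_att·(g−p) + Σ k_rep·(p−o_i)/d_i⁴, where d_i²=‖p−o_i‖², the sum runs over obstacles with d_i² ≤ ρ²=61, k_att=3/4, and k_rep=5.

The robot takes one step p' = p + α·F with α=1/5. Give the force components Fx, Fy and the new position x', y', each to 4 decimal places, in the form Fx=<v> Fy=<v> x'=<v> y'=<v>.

Fx=0.0463 Fy=-3.7963 x'=-7.9907 y'=2.2407

F_att = 3/4·(g−p) = 3/4·(0,-5) = (0.0000,-3.7500)
o1: d²=18 ≤ ρ²=61; F_rep = 5·(3,-3)/18² = (0.0463,-0.0463)
o2: d²=82 > ρ²=61 → inactive
o3: d²=104 > ρ²=61 → inactive
o4: d²=205 > ρ²=61 → inactive
F = F_att + ΣF_rep = (0.0463,-3.7963)
p' = p + 1/5·F = (-7.9907,2.2407)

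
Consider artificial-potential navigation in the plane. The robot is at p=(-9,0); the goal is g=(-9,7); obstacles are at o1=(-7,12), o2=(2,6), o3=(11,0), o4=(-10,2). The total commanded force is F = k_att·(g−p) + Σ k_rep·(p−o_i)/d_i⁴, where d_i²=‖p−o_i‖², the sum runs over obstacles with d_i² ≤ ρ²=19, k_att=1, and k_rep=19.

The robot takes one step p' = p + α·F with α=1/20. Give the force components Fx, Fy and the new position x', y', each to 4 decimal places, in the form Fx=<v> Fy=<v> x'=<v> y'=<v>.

F_att = 1·(g−p) = 1·(0,7) = (0.0000,7.0000)
o1: d²=148 > ρ²=19 → inactive
o2: d²=157 > ρ²=19 → inactive
o3: d²=400 > ρ²=19 → inactive
o4: d²=5 ≤ ρ²=19; F_rep = 19·(1,-2)/5² = (0.7600,-1.5200)
F = F_att + ΣF_rep = (0.7600,5.4800)
p' = p + 1/20·F = (-8.9620,0.2740)

Fx=0.7600 Fy=5.4800 x'=-8.9620 y'=0.2740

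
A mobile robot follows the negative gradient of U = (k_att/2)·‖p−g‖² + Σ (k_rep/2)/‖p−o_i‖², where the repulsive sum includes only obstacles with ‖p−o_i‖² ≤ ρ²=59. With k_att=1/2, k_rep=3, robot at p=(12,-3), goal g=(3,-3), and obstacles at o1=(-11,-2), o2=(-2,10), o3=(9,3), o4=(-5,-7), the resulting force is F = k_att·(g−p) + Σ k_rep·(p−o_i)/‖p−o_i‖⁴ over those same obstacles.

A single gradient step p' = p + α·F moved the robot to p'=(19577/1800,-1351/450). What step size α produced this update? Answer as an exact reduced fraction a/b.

F_att = 1/2·(g−p) = 1/2·(-9,0) = (-4.5000,0.0000)
o1: d²=530 > ρ²=59 → inactive
o2: d²=365 > ρ²=59 → inactive
o3: d²=45 ≤ ρ²=59; F_rep = 3·(3,-6)/45² = (0.0044,-0.0089)
o4: d²=305 > ρ²=59 → inactive
F = F_att + ΣF_rep = (-4.4956,-0.0089)
Δp = p'−p = (-1.1239,-0.0022); α = Δx/Fx = (-2023/1800) / (-2023/450) = 1/4
check: Δy/Fy = (-1/450) / (-2/225) = 1/4 ✓

α = 1/4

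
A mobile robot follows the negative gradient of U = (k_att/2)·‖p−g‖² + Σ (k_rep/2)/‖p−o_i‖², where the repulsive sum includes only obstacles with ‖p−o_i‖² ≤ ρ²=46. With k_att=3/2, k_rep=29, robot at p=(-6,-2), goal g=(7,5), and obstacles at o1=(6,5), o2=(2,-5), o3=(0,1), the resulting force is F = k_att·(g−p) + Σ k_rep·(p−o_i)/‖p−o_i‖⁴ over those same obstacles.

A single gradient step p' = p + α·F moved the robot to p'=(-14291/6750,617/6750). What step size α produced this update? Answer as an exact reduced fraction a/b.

α = 1/5

F_att = 3/2·(g−p) = 3/2·(13,7) = (19.5000,10.5000)
o1: d²=193 > ρ²=46 → inactive
o2: d²=73 > ρ²=46 → inactive
o3: d²=45 ≤ ρ²=46; F_rep = 29·(-6,-3)/45² = (-0.0859,-0.0430)
F = F_att + ΣF_rep = (19.4141,10.4570)
Δp = p'−p = (3.8828,2.0914); α = Δx/Fx = (26209/6750) / (26209/1350) = 1/5
check: Δy/Fy = (14117/6750) / (14117/1350) = 1/5 ✓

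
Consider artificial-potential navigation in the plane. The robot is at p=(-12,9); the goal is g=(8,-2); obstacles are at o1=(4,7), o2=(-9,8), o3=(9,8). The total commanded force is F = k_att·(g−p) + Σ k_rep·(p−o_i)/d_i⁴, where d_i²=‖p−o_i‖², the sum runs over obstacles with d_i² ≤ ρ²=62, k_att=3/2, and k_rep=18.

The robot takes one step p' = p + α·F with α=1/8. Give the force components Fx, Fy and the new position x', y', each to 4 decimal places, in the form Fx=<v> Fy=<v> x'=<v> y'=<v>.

F_att = 3/2·(g−p) = 3/2·(20,-11) = (30.0000,-16.5000)
o1: d²=260 > ρ²=62 → inactive
o2: d²=10 ≤ ρ²=62; F_rep = 18·(-3,1)/10² = (-0.5400,0.1800)
o3: d²=442 > ρ²=62 → inactive
F = F_att + ΣF_rep = (29.4600,-16.3200)
p' = p + 1/8·F = (-8.3175,6.9600)

Fx=29.4600 Fy=-16.3200 x'=-8.3175 y'=6.9600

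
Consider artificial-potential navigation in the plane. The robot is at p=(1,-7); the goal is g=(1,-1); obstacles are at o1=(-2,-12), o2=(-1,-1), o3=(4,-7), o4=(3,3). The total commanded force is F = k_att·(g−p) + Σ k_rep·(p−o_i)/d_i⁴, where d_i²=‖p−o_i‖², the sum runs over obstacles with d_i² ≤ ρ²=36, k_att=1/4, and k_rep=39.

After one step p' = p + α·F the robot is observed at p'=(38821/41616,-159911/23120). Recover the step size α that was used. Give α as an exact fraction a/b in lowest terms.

F_att = 1/4·(g−p) = 1/4·(0,6) = (0.0000,1.5000)
o1: d²=34 ≤ ρ²=36; F_rep = 39·(3,5)/34² = (0.1012,0.1687)
o2: d²=40 > ρ²=36 → inactive
o3: d²=9 ≤ ρ²=36; F_rep = 39·(-3,0)/9² = (-1.4444,0.0000)
o4: d²=104 > ρ²=36 → inactive
F = F_att + ΣF_rep = (-1.3432,1.6687)
Δp = p'−p = (-0.0672,0.0834); α = Δx/Fx = (-2795/41616) / (-13975/10404) = 1/20
check: Δy/Fy = (1929/23120) / (1929/1156) = 1/20 ✓

α = 1/20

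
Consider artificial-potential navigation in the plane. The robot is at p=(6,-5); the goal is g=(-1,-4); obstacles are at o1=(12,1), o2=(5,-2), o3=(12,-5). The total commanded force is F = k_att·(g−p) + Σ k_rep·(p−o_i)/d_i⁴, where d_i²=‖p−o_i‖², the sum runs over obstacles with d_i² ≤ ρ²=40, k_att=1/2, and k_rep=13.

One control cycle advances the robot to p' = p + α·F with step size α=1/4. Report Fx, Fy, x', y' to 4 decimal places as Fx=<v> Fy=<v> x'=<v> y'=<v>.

F_att = 1/2·(g−p) = 1/2·(-7,1) = (-3.5000,0.5000)
o1: d²=72 > ρ²=40 → inactive
o2: d²=10 ≤ ρ²=40; F_rep = 13·(1,-3)/10² = (0.1300,-0.3900)
o3: d²=36 ≤ ρ²=40; F_rep = 13·(-6,0)/36² = (-0.0602,0.0000)
F = F_att + ΣF_rep = (-3.4302,0.1100)
p' = p + 1/4·F = (5.1425,-4.9725)

Fx=-3.4302 Fy=0.1100 x'=5.1425 y'=-4.9725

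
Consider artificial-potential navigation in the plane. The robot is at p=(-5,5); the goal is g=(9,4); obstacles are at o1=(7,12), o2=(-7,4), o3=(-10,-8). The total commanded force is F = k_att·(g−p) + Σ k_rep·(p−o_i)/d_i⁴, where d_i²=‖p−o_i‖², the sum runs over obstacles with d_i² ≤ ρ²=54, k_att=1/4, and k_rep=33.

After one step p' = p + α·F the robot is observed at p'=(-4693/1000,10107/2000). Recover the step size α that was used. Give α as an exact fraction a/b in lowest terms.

α = 1/20

F_att = 1/4·(g−p) = 1/4·(14,-1) = (3.5000,-0.2500)
o1: d²=193 > ρ²=54 → inactive
o2: d²=5 ≤ ρ²=54; F_rep = 33·(2,1)/5² = (2.6400,1.3200)
o3: d²=194 > ρ²=54 → inactive
F = F_att + ΣF_rep = (6.1400,1.0700)
Δp = p'−p = (0.3070,0.0535); α = Δx/Fx = (307/1000) / (307/50) = 1/20
check: Δy/Fy = (107/2000) / (107/100) = 1/20 ✓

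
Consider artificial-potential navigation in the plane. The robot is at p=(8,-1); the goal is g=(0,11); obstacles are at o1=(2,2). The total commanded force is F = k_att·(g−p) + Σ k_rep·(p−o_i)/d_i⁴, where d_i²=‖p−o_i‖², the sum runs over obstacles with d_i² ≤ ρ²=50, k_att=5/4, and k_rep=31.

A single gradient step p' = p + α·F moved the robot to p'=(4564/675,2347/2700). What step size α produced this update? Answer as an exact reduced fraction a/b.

α = 1/8

F_att = 5/4·(g−p) = 5/4·(-8,12) = (-10.0000,15.0000)
o1: d²=45 ≤ ρ²=50; F_rep = 31·(6,-3)/45² = (0.0919,-0.0459)
F = F_att + ΣF_rep = (-9.9081,14.9541)
Δp = p'−p = (-1.2385,1.8693); α = Δx/Fx = (-836/675) / (-6688/675) = 1/8
check: Δy/Fy = (5047/2700) / (10094/675) = 1/8 ✓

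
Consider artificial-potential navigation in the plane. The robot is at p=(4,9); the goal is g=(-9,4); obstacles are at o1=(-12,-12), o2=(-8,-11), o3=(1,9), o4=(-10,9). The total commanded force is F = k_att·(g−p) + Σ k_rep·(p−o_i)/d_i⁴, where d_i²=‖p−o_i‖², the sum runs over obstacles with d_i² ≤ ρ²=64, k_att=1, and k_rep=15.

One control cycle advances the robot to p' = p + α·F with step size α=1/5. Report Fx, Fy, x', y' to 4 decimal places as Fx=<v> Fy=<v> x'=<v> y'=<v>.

F_att = 1·(g−p) = 1·(-13,-5) = (-13.0000,-5.0000)
o1: d²=697 > ρ²=64 → inactive
o2: d²=544 > ρ²=64 → inactive
o3: d²=9 ≤ ρ²=64; F_rep = 15·(3,0)/9² = (0.5556,0.0000)
o4: d²=196 > ρ²=64 → inactive
F = F_att + ΣF_rep = (-12.4444,-5.0000)
p' = p + 1/5·F = (1.5111,8.0000)

Fx=-12.4444 Fy=-5.0000 x'=1.5111 y'=8.0000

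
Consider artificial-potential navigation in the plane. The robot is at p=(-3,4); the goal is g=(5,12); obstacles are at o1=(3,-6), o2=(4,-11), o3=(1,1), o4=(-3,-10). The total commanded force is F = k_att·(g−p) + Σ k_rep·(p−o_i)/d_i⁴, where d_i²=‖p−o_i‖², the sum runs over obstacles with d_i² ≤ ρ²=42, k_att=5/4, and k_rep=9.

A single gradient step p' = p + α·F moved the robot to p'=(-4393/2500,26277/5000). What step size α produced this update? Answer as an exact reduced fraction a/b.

α = 1/8

F_att = 5/4·(g−p) = 5/4·(8,8) = (10.0000,10.0000)
o1: d²=136 > ρ²=42 → inactive
o2: d²=274 > ρ²=42 → inactive
o3: d²=25 ≤ ρ²=42; F_rep = 9·(-4,3)/25² = (-0.0576,0.0432)
o4: d²=196 > ρ²=42 → inactive
F = F_att + ΣF_rep = (9.9424,10.0432)
Δp = p'−p = (1.2428,1.2554); α = Δx/Fx = (3107/2500) / (6214/625) = 1/8
check: Δy/Fy = (6277/5000) / (6277/625) = 1/8 ✓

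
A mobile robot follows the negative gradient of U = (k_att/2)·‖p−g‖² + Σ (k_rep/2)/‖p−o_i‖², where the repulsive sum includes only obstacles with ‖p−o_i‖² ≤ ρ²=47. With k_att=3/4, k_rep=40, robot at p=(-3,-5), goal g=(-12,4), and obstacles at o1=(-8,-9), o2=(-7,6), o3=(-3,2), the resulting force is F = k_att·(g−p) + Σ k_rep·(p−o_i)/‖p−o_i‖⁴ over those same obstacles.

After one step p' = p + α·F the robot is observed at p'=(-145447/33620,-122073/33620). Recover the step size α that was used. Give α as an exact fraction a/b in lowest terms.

α = 1/5

F_att = 3/4·(g−p) = 3/4·(-9,9) = (-6.7500,6.7500)
o1: d²=41 ≤ ρ²=47; F_rep = 40·(5,4)/41² = (0.1190,0.0952)
o2: d²=137 > ρ²=47 → inactive
o3: d²=49 > ρ²=47 → inactive
F = F_att + ΣF_rep = (-6.6310,6.8452)
Δp = p'−p = (-1.3262,1.3690); α = Δx/Fx = (-44587/33620) / (-44587/6724) = 1/5
check: Δy/Fy = (46027/33620) / (46027/6724) = 1/5 ✓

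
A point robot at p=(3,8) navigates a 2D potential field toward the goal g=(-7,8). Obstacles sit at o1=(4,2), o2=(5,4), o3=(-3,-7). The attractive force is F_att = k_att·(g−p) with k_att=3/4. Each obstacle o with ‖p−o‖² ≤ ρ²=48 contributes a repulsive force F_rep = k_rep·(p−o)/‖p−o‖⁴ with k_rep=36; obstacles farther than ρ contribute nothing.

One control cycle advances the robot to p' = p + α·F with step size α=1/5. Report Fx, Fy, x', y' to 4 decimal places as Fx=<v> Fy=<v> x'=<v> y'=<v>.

Fx=-7.7063 Fy=0.5178 x'=1.4587 y'=8.1036

F_att = 3/4·(g−p) = 3/4·(-10,0) = (-7.5000,0.0000)
o1: d²=37 ≤ ρ²=48; F_rep = 36·(-1,6)/37² = (-0.0263,0.1578)
o2: d²=20 ≤ ρ²=48; F_rep = 36·(-2,4)/20² = (-0.1800,0.3600)
o3: d²=261 > ρ²=48 → inactive
F = F_att + ΣF_rep = (-7.7063,0.5178)
p' = p + 1/5·F = (1.4587,8.1036)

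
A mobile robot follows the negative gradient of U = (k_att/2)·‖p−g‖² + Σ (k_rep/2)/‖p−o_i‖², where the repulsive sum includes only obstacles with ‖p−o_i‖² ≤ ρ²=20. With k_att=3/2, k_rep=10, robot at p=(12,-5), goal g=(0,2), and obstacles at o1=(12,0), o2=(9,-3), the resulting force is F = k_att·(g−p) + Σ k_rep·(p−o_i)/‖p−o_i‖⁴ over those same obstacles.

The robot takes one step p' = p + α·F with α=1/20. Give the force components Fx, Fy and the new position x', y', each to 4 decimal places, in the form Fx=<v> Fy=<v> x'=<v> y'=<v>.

Fx=-17.8225 Fy=10.3817 x'=11.1089 y'=-4.4809

F_att = 3/2·(g−p) = 3/2·(-12,7) = (-18.0000,10.5000)
o1: d²=25 > ρ²=20 → inactive
o2: d²=13 ≤ ρ²=20; F_rep = 10·(3,-2)/13² = (0.1775,-0.1183)
F = F_att + ΣF_rep = (-17.8225,10.3817)
p' = p + 1/20·F = (11.1089,-4.4809)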